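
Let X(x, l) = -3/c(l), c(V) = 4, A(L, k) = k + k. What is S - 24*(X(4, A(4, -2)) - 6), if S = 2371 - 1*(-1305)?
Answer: 3838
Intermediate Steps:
A(L, k) = 2*k
X(x, l) = -¾ (X(x, l) = -3/4 = -3*¼ = -¾)
S = 3676 (S = 2371 + 1305 = 3676)
S - 24*(X(4, A(4, -2)) - 6) = 3676 - 24*(-¾ - 6) = 3676 - 24*(-27/4) = 3676 + 162 = 3838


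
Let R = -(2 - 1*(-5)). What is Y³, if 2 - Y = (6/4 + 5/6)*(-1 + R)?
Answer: 238328/27 ≈ 8827.0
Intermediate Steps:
R = -7 (R = -(2 + 5) = -1*7 = -7)
Y = 62/3 (Y = 2 - (6/4 + 5/6)*(-1 - 7) = 2 - (6*(¼) + 5*(⅙))*(-8) = 2 - (3/2 + ⅚)*(-8) = 2 - 7*(-8)/3 = 2 - 1*(-56/3) = 2 + 56/3 = 62/3 ≈ 20.667)
Y³ = (62/3)³ = 238328/27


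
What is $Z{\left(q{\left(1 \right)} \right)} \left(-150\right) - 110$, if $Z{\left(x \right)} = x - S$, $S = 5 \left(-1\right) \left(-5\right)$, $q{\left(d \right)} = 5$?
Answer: $2890$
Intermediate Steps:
$S = 25$ ($S = \left(-5\right) \left(-5\right) = 25$)
$Z{\left(x \right)} = -25 + x$ ($Z{\left(x \right)} = x - 25 = -25 + x$)
$Z{\left(q{\left(1 \right)} \right)} \left(-150\right) - 110 = \left(-25 + 5\right) \left(-150\right) - 110 = \left(-20\right) \left(-150\right) - 110 = 3000 - 110 = 2890$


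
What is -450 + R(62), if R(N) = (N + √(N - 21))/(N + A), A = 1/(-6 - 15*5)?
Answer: -2254428/5021 + 81*√41/5021 ≈ -448.90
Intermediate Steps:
A = -1/81 (A = 1/(-6 - 75) = 1/(-81) = -1/81 ≈ -0.012346)
R(N) = (N + √(-21 + N))/(-1/81 + N) (R(N) = (N + √(N - 21))/(N - 1/81) = (N + √(-21 + N))/(-1/81 + N))
-450 + R(62) = -450 + 81*(62 + √(-21 + 62))/(-1 + 81*62) = -450 + 81*(62 + √41)/(-1 + 5022) = -450 + 81*(62 + √41)/5021 = -450 + 81*(1/5021)*(62 + √41) = -450 + (5022/5021 + 81*√41/5021) = -2254428/5021 + 81*√41/5021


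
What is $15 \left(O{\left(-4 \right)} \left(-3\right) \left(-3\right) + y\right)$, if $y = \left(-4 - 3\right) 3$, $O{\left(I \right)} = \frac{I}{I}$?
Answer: $-180$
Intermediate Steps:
$O{\left(I \right)} = 1$
$y = -21$ ($y = \left(-7\right) 3 = -21$)
$15 \left(O{\left(-4 \right)} \left(-3\right) \left(-3\right) + y\right) = 15 \left(1 \left(-3\right) \left(-3\right) - 21\right) = 15 \left(\left(-3\right) \left(-3\right) - 21\right) = 15 \left(9 - 21\right) = 15 \left(-12\right) = -180$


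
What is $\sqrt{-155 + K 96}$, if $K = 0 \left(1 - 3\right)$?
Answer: $i \sqrt{155} \approx 12.45 i$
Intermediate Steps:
$K = 0$ ($K = 0 \left(-2\right) = 0$)
$\sqrt{-155 + K 96} = \sqrt{-155 + 0 \cdot 96} = \sqrt{-155 + 0} = \sqrt{-155} = i \sqrt{155}$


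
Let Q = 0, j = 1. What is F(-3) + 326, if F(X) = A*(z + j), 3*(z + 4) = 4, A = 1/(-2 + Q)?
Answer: 1961/6 ≈ 326.83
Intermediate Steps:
A = -½ (A = 1/(-2 + 0) = 1/(-2) = -½ ≈ -0.50000)
z = -8/3 (z = -4 + (⅓)*4 = -4 + 4/3 = -8/3 ≈ -2.6667)
F(X) = ⅚ (F(X) = -(-8/3 + 1)/2 = -½*(-5/3) = ⅚)
F(-3) + 326 = ⅚ + 326 = 1961/6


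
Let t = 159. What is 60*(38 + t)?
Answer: 11820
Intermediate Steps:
60*(38 + t) = 60*(38 + 159) = 60*197 = 11820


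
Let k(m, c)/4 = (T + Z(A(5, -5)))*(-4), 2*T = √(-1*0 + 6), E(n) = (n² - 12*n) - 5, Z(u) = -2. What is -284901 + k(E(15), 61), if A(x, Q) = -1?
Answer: -284869 - 8*√6 ≈ -2.8489e+5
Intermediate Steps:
E(n) = -5 + n² - 12*n
T = √6/2 (T = √(-1*0 + 6)/2 = √(0 + 6)/2 = √6/2 ≈ 1.2247)
k(m, c) = 32 - 8*√6 (k(m, c) = 4*((√6/2 - 2)*(-4)) = 4*((-2 + √6/2)*(-4)) = 4*(8 - 2*√6) = 32 - 8*√6)
-284901 + k(E(15), 61) = -284901 + (32 - 8*√6) = -284869 - 8*√6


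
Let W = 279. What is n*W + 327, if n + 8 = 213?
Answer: 57522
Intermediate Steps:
n = 205 (n = -8 + 213 = 205)
n*W + 327 = 205*279 + 327 = 57195 + 327 = 57522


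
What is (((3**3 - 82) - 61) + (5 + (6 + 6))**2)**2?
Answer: 29929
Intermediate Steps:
(((3**3 - 82) - 61) + (5 + (6 + 6))**2)**2 = (((27 - 82) - 61) + (5 + 12)**2)**2 = ((-55 - 61) + 17**2)**2 = (-116 + 289)**2 = 173**2 = 29929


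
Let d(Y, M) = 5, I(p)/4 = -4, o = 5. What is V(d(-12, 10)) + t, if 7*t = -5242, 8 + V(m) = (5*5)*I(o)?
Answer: -8098/7 ≈ -1156.9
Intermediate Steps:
I(p) = -16 (I(p) = 4*(-4) = -16)
V(m) = -408 (V(m) = -8 + (5*5)*(-16) = -8 + 25*(-16) = -8 - 400 = -408)
t = -5242/7 (t = (⅐)*(-5242) = -5242/7 ≈ -748.86)
V(d(-12, 10)) + t = -408 - 5242/7 = -8098/7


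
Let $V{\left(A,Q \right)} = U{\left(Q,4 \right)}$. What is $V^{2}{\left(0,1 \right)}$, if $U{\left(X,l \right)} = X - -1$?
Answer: $4$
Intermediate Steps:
$U{\left(X,l \right)} = 1 + X$ ($U{\left(X,l \right)} = X + 1 = 1 + X$)
$V{\left(A,Q \right)} = 1 + Q$
$V^{2}{\left(0,1 \right)} = \left(1 + 1\right)^{2} = 2^{2} = 4$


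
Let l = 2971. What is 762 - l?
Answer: -2209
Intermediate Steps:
762 - l = 762 - 1*2971 = 762 - 2971 = -2209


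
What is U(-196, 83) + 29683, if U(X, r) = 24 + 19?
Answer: 29726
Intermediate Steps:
U(X, r) = 43
U(-196, 83) + 29683 = 43 + 29683 = 29726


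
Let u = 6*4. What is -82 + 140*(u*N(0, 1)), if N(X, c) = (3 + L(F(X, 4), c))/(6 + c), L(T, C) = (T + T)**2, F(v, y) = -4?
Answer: 32078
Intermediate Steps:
u = 24
L(T, C) = 4*T**2 (L(T, C) = (2*T)**2 = 4*T**2)
N(X, c) = 67/(6 + c) (N(X, c) = (3 + 4*(-4)**2)/(6 + c) = (3 + 4*16)/(6 + c) = (3 + 64)/(6 + c) = 67/(6 + c))
-82 + 140*(u*N(0, 1)) = -82 + 140*(24*(67/(6 + 1))) = -82 + 140*(24*(67/7)) = -82 + 140*(1608/7) = -82 + 32160 = 32078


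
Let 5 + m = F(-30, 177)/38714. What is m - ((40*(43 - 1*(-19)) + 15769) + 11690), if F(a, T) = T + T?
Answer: -579625831/19357 ≈ -29944.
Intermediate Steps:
F(a, T) = 2*T
m = -96608/19357 (m = -5 + (2*177)/38714 = -5 + 354*(1/38714) = -5 + 177/19357 = -96608/19357 ≈ -4.9909)
m - ((40*(43 - 1*(-19)) + 15769) + 11690) = -96608/19357 - ((40*(43 - 1*(-19)) + 15769) + 11690) = -96608/19357 - ((40*(43 + 19) + 15769) + 11690) = -96608/19357 - ((40*62 + 15769) + 11690) = -96608/19357 - ((2480 + 15769) + 11690) = -96608/19357 - (18249 + 11690) = -96608/19357 - 1*29939 = -96608/19357 - 29939 = -579625831/19357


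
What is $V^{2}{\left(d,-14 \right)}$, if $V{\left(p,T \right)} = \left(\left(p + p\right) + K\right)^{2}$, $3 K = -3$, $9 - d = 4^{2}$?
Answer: $50625$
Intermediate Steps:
$d = -7$ ($d = 9 - 4^{2} = 9 - 16 = -7$)
$K = -1$ ($K = \frac{1}{3} \left(-3\right) = -1$)
$V{\left(p,T \right)} = \left(-1 + 2 p\right)^{2}$ ($V{\left(p,T \right)} = \left(\left(p + p\right) - 1\right)^{2} = \left(2 p - 1\right)^{2} = \left(-1 + 2 p\right)^{2}$)
$V^{2}{\left(d,-14 \right)} = \left(\left(-1 + 2 \left(-7\right)\right)^{2}\right)^{2} = \left(\left(-1 - 14\right)^{2}\right)^{2} = \left(\left(-15\right)^{2}\right)^{2} = 225^{2} = 50625$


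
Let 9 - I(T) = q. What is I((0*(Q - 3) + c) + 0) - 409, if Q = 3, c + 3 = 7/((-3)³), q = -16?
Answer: -384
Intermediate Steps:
c = -88/27 (c = -3 + 7/((-3)³) = -3 + 7/(-27) = -3 + 7*(-1/27) = -3 - 7/27 = -88/27 ≈ -3.2593)
I(T) = 25 (I(T) = 9 - 1*(-16) = 9 + 16 = 25)
I((0*(Q - 3) + c) + 0) - 409 = 25 - 409 = -384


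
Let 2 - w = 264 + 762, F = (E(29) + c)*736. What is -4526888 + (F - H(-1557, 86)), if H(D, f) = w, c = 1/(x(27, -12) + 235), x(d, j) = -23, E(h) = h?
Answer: -238739376/53 ≈ -4.5045e+6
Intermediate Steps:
c = 1/212 (c = 1/(-23 + 235) = 1/212 ≈ 0.0047170)
F = 1131416/53 (F = (29 + 1/212)*736 = (6149/212)*736 = 1131416/53 ≈ 21347.)
w = -1024 (w = 2 - (264 + 762) = 2 - 1*1026 = 2 - 1026 = -1024)
H(D, f) = -1024
-4526888 + (F - H(-1557, 86)) = -4526888 + (1131416/53 - 1*(-1024)) = -4526888 + (1131416/53 + 1024) = -4526888 + 1185688/53 = -238739376/53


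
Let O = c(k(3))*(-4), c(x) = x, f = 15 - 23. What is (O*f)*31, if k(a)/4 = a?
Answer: 11904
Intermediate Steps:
f = -8
k(a) = 4*a
O = -48 (O = (4*3)*(-4) = 12*(-4) = -48)
(O*f)*31 = -48*(-8)*31 = 384*31 = 11904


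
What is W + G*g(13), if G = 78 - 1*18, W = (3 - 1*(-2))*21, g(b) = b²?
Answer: 10245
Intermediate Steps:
W = 105 (W = (3 + 2)*21 = 5*21 = 105)
G = 60 (G = 78 - 18 = 60)
W + G*g(13) = 105 + 60*13² = 105 + 60*169 = 105 + 10140 = 10245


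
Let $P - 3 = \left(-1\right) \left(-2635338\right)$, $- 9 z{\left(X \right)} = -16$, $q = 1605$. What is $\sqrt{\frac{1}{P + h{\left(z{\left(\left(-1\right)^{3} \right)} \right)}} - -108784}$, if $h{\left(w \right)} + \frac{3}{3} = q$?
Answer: $\frac{3 \sqrt{84047472472536505}}{2636945} \approx 329.82$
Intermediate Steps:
$z{\left(X \right)} = \frac{16}{9}$ ($z{\left(X \right)} = \left(- \frac{1}{9}\right) \left(-16\right) = \frac{16}{9}$)
$P = 2635341$ ($P = 3 - -2635338 = 3 + 2635338 = 2635341$)
$h{\left(w \right)} = 1604$ ($h{\left(w \right)} = -1 + 1605 = 1604$)
$\sqrt{\frac{1}{P + h{\left(z{\left(\left(-1\right)^{3} \right)} \right)}} - -108784} = \sqrt{\frac{1}{2635341 + 1604} - -108784} = \sqrt{\frac{1}{2636945} + \left(-10264 + 119048\right)} = \sqrt{\frac{1}{2636945} + 108784} = \sqrt{\frac{286857424881}{2636945}} = \frac{3 \sqrt{84047472472536505}}{2636945}$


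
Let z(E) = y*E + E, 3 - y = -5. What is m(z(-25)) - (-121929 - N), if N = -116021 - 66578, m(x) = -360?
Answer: -61030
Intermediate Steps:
y = 8 (y = 3 - 1*(-5) = 3 + 5 = 8)
z(E) = 9*E (z(E) = 8*E + E = 9*E)
N = -182599
m(z(-25)) - (-121929 - N) = -360 - (-121929 - 1*(-182599)) = -360 - (-121929 + 182599) = -360 - 1*60670 = -360 - 60670 = -61030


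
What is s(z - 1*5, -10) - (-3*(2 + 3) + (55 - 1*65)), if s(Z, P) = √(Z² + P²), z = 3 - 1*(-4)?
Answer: 25 + 2*√26 ≈ 35.198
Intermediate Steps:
z = 7 (z = 3 + 4 = 7)
s(Z, P) = √(P² + Z²)
s(z - 1*5, -10) - (-3*(2 + 3) + (55 - 1*65)) = √((-10)² + (7 - 1*5)²) - (-3*(2 + 3) + (55 - 1*65)) = √(100 + (7 - 5)²) - (-3*5 + (55 - 65)) = √(100 + 2²) - (-15 - 10) = √(100 + 4) - 1*(-25) = √104 + 25 = 2*√26 + 25 = 25 + 2*√26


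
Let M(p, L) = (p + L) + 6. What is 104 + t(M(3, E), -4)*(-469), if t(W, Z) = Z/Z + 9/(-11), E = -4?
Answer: 206/11 ≈ 18.727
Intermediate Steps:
M(p, L) = 6 + L + p (M(p, L) = (L + p) + 6 = 6 + L + p)
t(W, Z) = 2/11 (t(W, Z) = 1 + 9*(-1/11) = 1 - 9/11 = 2/11)
104 + t(M(3, E), -4)*(-469) = 104 + (2/11)*(-469) = 104 - 938/11 = 206/11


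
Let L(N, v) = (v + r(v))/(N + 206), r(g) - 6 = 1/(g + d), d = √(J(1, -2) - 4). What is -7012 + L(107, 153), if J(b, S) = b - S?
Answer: -51375515617/7327330 - I/7327330 ≈ -7011.5 - 1.3648e-7*I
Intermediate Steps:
d = I (d = √((1 - 1*(-2)) - 4) = √((1 + 2) - 4) = √(3 - 4) = √(-1) = I ≈ 1.0*I)
r(g) = 6 + 1/(I + g) (r(g) = 6 + 1/(g + I) = 6 + 1/(I + g))
L(N, v) = (v + (1 + 6*I + 6*v)/(I + v))/(206 + N) (L(N, v) = (v + (1 + 6*I + 6*v)/(I + v))/(N + 206) = (v + (1 + 6*I + 6*v)/(I + v))/(206 + N))
-7012 + L(107, 153) = -7012 + (1 + 6*I + 6*153 + 153*(I + 153))/((206 + 107)*(I + 153)) = -7012 + (1 + 6*I + 918 + 153*(153 + I))/(313*(153 + I)) = -7012 + ((153 - I)/23410)*(1 + 6*I + 918 + (23409 + 153*I))/313 = -7012 + ((153 - I)/23410)*(24328 + 159*I)/313 = -7012 + (153 - I)*(24328 + 159*I)/7327330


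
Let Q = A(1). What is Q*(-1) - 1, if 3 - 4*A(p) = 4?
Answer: -3/4 ≈ -0.75000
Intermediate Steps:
A(p) = -1/4 (A(p) = 3/4 - 1/4*4 = 3/4 - 1 = -1/4)
Q = -1/4 ≈ -0.25000
Q*(-1) - 1 = -1/4*(-1) - 1 = 1/4 - 1 = -3/4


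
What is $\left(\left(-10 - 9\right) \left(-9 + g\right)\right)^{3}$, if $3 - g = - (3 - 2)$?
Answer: $857375$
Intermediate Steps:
$g = 4$ ($g = 3 - - (3 - 2) = 3 - \left(-1\right) 1 = 3 - -1 = 3 + 1 = 4$)
$\left(\left(-10 - 9\right) \left(-9 + g\right)\right)^{3} = \left(\left(-10 - 9\right) \left(-9 + 4\right)\right)^{3} = \left(\left(-19\right) \left(-5\right)\right)^{3} = 95^{3} = 857375$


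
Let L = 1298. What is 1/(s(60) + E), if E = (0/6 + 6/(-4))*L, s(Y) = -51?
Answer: -1/1998 ≈ -0.00050050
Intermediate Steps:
E = -1947 (E = (0/6 + 6/(-4))*1298 = (0*(⅙) + 6*(-¼))*1298 = (0 - 3/2)*1298 = -3/2*1298 = -1947)
1/(s(60) + E) = 1/(-51 - 1947) = 1/(-1998) = -1/1998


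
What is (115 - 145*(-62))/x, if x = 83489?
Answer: 9105/83489 ≈ 0.10906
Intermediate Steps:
(115 - 145*(-62))/x = (115 - 145*(-62))/83489 = (115 + 8990)*(1/83489) = 9105*(1/83489) = 9105/83489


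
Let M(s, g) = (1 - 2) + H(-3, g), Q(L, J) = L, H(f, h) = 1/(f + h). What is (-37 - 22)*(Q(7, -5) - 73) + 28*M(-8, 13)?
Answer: 19344/5 ≈ 3868.8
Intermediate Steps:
M(s, g) = -1 + 1/(-3 + g) (M(s, g) = (1 - 2) + 1/(-3 + g) = -1 + 1/(-3 + g))
(-37 - 22)*(Q(7, -5) - 73) + 28*M(-8, 13) = (-37 - 22)*(7 - 73) + 28*((4 - 1*13)/(-3 + 13)) = -59*(-66) + 28*((4 - 13)/10) = 3894 + 28*((⅒)*(-9)) = 3894 + 28*(-9/10) = 3894 - 126/5 = 19344/5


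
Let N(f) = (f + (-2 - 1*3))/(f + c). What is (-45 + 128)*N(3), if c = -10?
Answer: 166/7 ≈ 23.714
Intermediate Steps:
N(f) = (-5 + f)/(-10 + f) (N(f) = (f + (-2 - 1*3))/(f - 10) = (f + (-2 - 3))/(-10 + f) = (f - 5)/(-10 + f) = (-5 + f)/(-10 + f))
(-45 + 128)*N(3) = (-45 + 128)*((-5 + 3)/(-10 + 3)) = 83*(-2/(-7)) = 83*(-⅐*(-2)) = 83*(2/7) = 166/7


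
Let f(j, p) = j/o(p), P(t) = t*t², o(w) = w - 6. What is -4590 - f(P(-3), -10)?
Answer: -73467/16 ≈ -4591.7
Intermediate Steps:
o(w) = -6 + w
P(t) = t³
f(j, p) = j/(-6 + p)
-4590 - f(P(-3), -10) = -4590 - (-3)³/(-6 - 10) = -4590 - (-27)/(-16) = -4590 - (-27)*(-1)/16 = -4590 - 1*27/16 = -4590 - 27/16 = -73467/16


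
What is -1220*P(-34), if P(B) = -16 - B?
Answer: -21960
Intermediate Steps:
-1220*P(-34) = -1220*(-16 - 1*(-34)) = -1220*(-16 + 34) = -1220*18 = -21960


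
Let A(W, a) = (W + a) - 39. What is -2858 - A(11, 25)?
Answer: -2855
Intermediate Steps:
A(W, a) = -39 + W + a
-2858 - A(11, 25) = -2858 - (-39 + 11 + 25) = -2858 - 1*(-3) = -2858 + 3 = -2855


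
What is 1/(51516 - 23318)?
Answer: 1/28198 ≈ 3.5463e-5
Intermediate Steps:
1/(51516 - 23318) = 1/28198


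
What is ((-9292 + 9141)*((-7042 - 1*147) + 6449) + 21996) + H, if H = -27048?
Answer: 106688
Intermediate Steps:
((-9292 + 9141)*((-7042 - 1*147) + 6449) + 21996) + H = ((-9292 + 9141)*((-7042 - 1*147) + 6449) + 21996) - 27048 = (-151*((-7042 - 147) + 6449) + 21996) - 27048 = (-151*(-7189 + 6449) + 21996) - 27048 = (-151*(-740) + 21996) - 27048 = (111740 + 21996) - 27048 = 133736 - 27048 = 106688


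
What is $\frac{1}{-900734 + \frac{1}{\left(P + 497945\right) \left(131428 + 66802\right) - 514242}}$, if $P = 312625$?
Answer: $- \frac{160678776858}{144728837394413771} \approx -1.1102 \cdot 10^{-6}$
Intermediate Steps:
$\frac{1}{-900734 + \frac{1}{\left(P + 497945\right) \left(131428 + 66802\right) - 514242}} = \frac{1}{-900734 + \frac{1}{\left(312625 + 497945\right) \left(131428 + 66802\right) - 514242}} = \frac{1}{-900734 + \frac{1}{810570 \cdot 198230 - 514242}} = \frac{1}{-900734 + \frac{1}{160679291100 - 514242}} = \frac{1}{-900734 + \frac{1}{160678776858}} = \frac{1}{- \frac{144728837394413771}{160678776858}} = - \frac{160678776858}{144728837394413771}$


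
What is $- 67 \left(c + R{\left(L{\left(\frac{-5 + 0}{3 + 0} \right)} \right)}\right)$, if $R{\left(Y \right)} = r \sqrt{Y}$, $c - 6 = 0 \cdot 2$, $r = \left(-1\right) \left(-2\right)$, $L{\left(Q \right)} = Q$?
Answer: $-402 - \frac{134 i \sqrt{15}}{3} \approx -402.0 - 172.99 i$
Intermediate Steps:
$r = 2$
$c = 6$ ($c = 6 + 0 \cdot 2 = 6 + 0 = 6$)
$R{\left(Y \right)} = 2 \sqrt{Y}$
$- 67 \left(c + R{\left(L{\left(\frac{-5 + 0}{3 + 0} \right)} \right)}\right) = - 67 \left(6 + 2 \sqrt{\frac{-5 + 0}{3 + 0}}\right) = - 67 \left(6 + 2 \sqrt{- \frac{5}{3}}\right) = - 67 \left(6 + 2 \frac{i \sqrt{15}}{3}\right) = - 67 \left(6 + \frac{2 i \sqrt{15}}{3}\right) = -402 - \frac{134 i \sqrt{15}}{3}$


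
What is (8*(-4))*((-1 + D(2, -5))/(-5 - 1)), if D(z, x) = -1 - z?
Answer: -64/3 ≈ -21.333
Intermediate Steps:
(8*(-4))*((-1 + D(2, -5))/(-5 - 1)) = (8*(-4))*((-1 + (-1 - 1*2))/(-5 - 1)) = -32*(-1 + (-1 - 2))/(-6) = -32*(-1 - 3)*(-1)/6 = -(-128)*(-1)/6 = -32*⅔ = -64/3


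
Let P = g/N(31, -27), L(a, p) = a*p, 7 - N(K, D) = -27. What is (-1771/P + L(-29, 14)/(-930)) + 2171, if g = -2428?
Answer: 1239797407/564510 ≈ 2196.2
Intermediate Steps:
N(K, D) = 34 (N(K, D) = 7 - 1*(-27) = 7 + 27 = 34)
P = -1214/17 (P = -2428/34 = -2428*1/34 = -1214/17 ≈ -71.412)
(-1771/P + L(-29, 14)/(-930)) + 2171 = (-1771/(-1214/17) - 29*14/(-930)) + 2171 = (-1771*(-17/1214) - 406*(-1/930)) + 2171 = (30107/1214 + 203/465) + 2171 = 14246197/564510 + 2171 = 1239797407/564510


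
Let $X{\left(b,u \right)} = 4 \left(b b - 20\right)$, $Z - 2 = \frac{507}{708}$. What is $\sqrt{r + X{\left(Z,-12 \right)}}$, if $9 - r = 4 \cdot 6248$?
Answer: $\frac{i \sqrt{348566331}}{118} \approx 158.22 i$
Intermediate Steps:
$Z = \frac{641}{236}$ ($Z = 2 + \frac{507}{708} = 2 + 507 \cdot \frac{1}{708} = 2 + \frac{169}{236} = \frac{641}{236} \approx 2.7161$)
$r = -24983$ ($r = 9 - 4 \cdot 6248 = 9 - 24992 = -24983$)
$X{\left(b,u \right)} = -80 + 4 b^{2}$ ($X{\left(b,u \right)} = 4 \left(b^{2} - 20\right) = 4 \left(-20 + b^{2}\right) = -80 + 4 b^{2}$)
$\sqrt{r + X{\left(Z,-12 \right)}} = \sqrt{-24983 - \left(80 - 4 \left(\frac{641}{236}\right)^{2}\right)} = \sqrt{-24983 + \left(-80 + 4 \cdot \frac{410881}{55696}\right)} = \sqrt{-24983 + \left(-80 + \frac{410881}{13924}\right)} = \sqrt{-24983 - \frac{703039}{13924}} = \sqrt{- \frac{348566331}{13924}} = \frac{i \sqrt{348566331}}{118}$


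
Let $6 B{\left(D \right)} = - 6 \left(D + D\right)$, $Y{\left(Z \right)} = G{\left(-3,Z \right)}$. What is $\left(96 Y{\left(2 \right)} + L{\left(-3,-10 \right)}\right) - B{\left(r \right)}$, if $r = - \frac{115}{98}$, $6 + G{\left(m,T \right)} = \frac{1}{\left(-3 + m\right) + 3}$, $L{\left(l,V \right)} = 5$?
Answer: $- \frac{29662}{49} \approx -605.35$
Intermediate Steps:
$G{\left(m,T \right)} = -6 + \frac{1}{m}$ ($G{\left(m,T \right)} = -6 + \frac{1}{\left(-3 + m\right) + 3} = -6 + \frac{1}{m}$)
$Y{\left(Z \right)} = - \frac{19}{3}$ ($Y{\left(Z \right)} = -6 + \frac{1}{-3} = -6 - \frac{1}{3} = - \frac{19}{3}$)
$r = - \frac{115}{98}$ ($r = \left(-115\right) \frac{1}{98} = - \frac{115}{98} \approx -1.1735$)
$B{\left(D \right)} = - 2 D$ ($B{\left(D \right)} = \frac{\left(-6\right) \left(D + D\right)}{6} = \frac{\left(-6\right) 2 D}{6} = \frac{\left(-12\right) D}{6} = - 2 D$)
$\left(96 Y{\left(2 \right)} + L{\left(-3,-10 \right)}\right) - B{\left(r \right)} = \left(96 \left(- \frac{19}{3}\right) + 5\right) - \left(-2\right) \left(- \frac{115}{98}\right) = \left(-608 + 5\right) - \frac{115}{49} = -603 - \frac{115}{49} = - \frac{29662}{49}$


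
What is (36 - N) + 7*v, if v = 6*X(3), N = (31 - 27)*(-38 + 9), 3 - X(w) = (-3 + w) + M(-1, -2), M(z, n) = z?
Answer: 320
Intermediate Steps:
X(w) = 7 - w (X(w) = 3 - ((-3 + w) - 1) = 3 - (-4 + w) = 3 + (4 - w) = 7 - w)
N = -116 (N = 4*(-29) = -116)
v = 24 (v = 6*(7 - 1*3) = 6*(7 - 3) = 6*4 = 24)
(36 - N) + 7*v = (36 - 1*(-116)) + 7*24 = (36 + 116) + 168 = 152 + 168 = 320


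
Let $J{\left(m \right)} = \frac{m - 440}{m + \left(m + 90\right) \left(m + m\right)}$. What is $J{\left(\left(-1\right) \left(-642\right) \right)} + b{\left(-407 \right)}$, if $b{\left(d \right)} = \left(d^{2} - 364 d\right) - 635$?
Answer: $\frac{147269128031}{470265} \approx 3.1316 \cdot 10^{5}$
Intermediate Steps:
$b{\left(d \right)} = -635 + d^{2} - 364 d$
$J{\left(m \right)} = \frac{-440 + m}{m + 2 m \left(90 + m\right)}$ ($J{\left(m \right)} = \frac{-440 + m}{m + \left(90 + m\right) 2 m} = \frac{-440 + m}{m + 2 m \left(90 + m\right)}$)
$J{\left(\left(-1\right) \left(-642\right) \right)} + b{\left(-407 \right)} = \frac{-440 - -642}{\left(-1\right) \left(-642\right) \left(181 + 2 \left(\left(-1\right) \left(-642\right)\right)\right)} - \left(-147513 - 165649\right) = \frac{-440 + 642}{642 \left(181 + 2 \cdot 642\right)} + \left(-635 + 165649 + 148148\right) = \frac{1}{642} \frac{1}{181 + 1284} \cdot 202 + 313162 = \frac{1}{642} \cdot \frac{1}{1465} \cdot 202 + 313162 = \frac{101}{470265} + 313162 = \frac{147269128031}{470265}$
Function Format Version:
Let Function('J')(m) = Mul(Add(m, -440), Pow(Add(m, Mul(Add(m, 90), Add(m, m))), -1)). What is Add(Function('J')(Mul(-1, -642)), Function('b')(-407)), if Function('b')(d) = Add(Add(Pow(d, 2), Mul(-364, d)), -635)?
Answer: Rational(147269128031, 470265) ≈ 3.1316e+5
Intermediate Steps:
Function('b')(d) = Add(-635, Pow(d, 2), Mul(-364, d))
Function('J')(m) = Mul(Pow(Add(m, Mul(2, m, Add(90, m))), -1), Add(-440, m)) (Function('J')(m) = Mul(Add(-440, m), Pow(Add(m, Mul(Add(90, m), Mul(2, m))), -1)) = Mul(Add(-440, m), Pow(Add(m, Mul(2, m, Add(90, m))), -1)) = Mul(Pow(Add(m, Mul(2, m, Add(90, m))), -1), Add(-440, m)))
Add(Function('J')(Mul(-1, -642)), Function('b')(-407)) = Add(Mul(Pow(Mul(-1, -642), -1), Pow(Add(181, Mul(2, Mul(-1, -642))), -1), Add(-440, Mul(-1, -642))), Add(-635, Pow(-407, 2), Mul(-364, -407))) = Add(Mul(Pow(642, -1), Pow(Add(181, Mul(2, 642)), -1), Add(-440, 642)), Add(-635, 165649, 148148)) = Add(Mul(Rational(1, 642), Pow(Add(181, 1284), -1), 202), 313162) = Add(Mul(Rational(1, 642), Pow(1465, -1), 202), 313162) = Add(Mul(Rational(1, 642), Rational(1, 1465), 202), 313162) = Add(Rational(101, 470265), 313162) = Rational(147269128031, 470265)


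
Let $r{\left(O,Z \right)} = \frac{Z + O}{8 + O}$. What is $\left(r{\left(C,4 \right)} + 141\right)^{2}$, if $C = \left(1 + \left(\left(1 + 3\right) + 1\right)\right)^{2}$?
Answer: $\frac{2436721}{121} \approx 20138.0$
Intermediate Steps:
$C = 36$ ($C = \left(1 + \left(4 + 1\right)\right)^{2} = \left(1 + 5\right)^{2} = 6^{2} = 36$)
$r{\left(O,Z \right)} = \frac{O + Z}{8 + O}$
$\left(r{\left(C,4 \right)} + 141\right)^{2} = \left(\frac{36 + 4}{8 + 36} + 141\right)^{2} = \left(\frac{1}{44} \cdot 40 + 141\right)^{2} = \left(\frac{10}{11} + 141\right)^{2} = \left(\frac{1561}{11}\right)^{2} = \frac{2436721}{121}$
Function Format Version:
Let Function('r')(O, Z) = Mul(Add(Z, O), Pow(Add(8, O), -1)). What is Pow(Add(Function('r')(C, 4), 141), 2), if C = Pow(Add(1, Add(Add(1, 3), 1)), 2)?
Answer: Rational(2436721, 121) ≈ 20138.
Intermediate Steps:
C = 36 (C = Pow(Add(1, Add(4, 1)), 2) = Pow(Add(1, 5), 2) = Pow(6, 2) = 36)
Function('r')(O, Z) = Mul(Pow(Add(8, O), -1), Add(O, Z)) (Function('r')(O, Z) = Mul(Add(O, Z), Pow(Add(8, O), -1)) = Mul(Pow(Add(8, O), -1), Add(O, Z)))
Pow(Add(Function('r')(C, 4), 141), 2) = Pow(Add(Mul(Pow(Add(8, 36), -1), Add(36, 4)), 141), 2) = Pow(Add(Mul(Pow(44, -1), 40), 141), 2) = Pow(Add(Mul(Rational(1, 44), 40), 141), 2) = Pow(Add(Rational(10, 11), 141), 2) = Pow(Rational(1561, 11), 2) = Rational(2436721, 121)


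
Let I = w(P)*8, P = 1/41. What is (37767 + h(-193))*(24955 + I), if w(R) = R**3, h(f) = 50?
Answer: 65042349381971/68921 ≈ 9.4372e+8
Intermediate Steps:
P = 1/41 ≈ 0.024390
I = 8/68921 (I = (1/41)**3*8 = (1/68921)*8 = 8/68921 ≈ 0.00011607)
(37767 + h(-193))*(24955 + I) = (37767 + 50)*(24955 + 8/68921) = 37817*(1719923563/68921) = 65042349381971/68921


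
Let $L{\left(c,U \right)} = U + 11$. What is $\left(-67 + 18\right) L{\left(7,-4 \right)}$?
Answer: $-343$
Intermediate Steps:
$L{\left(c,U \right)} = 11 + U$
$\left(-67 + 18\right) L{\left(7,-4 \right)} = \left(-67 + 18\right) \left(11 - 4\right) = \left(-49\right) 7 = -343$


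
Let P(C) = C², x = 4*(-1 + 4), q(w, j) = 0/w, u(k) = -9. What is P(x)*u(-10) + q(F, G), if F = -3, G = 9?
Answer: -1296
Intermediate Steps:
q(w, j) = 0
x = 12 (x = 4*3 = 12)
P(x)*u(-10) + q(F, G) = 12²*(-9) + 0 = 144*(-9) + 0 = -1296 + 0 = -1296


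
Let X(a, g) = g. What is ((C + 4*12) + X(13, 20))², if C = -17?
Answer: 2601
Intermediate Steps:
((C + 4*12) + X(13, 20))² = ((-17 + 4*12) + 20)² = ((-17 + 48) + 20)² = (31 + 20)² = 51² = 2601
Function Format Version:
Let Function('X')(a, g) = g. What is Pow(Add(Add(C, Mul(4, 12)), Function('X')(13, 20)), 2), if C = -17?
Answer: 2601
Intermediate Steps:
Pow(Add(Add(C, Mul(4, 12)), Function('X')(13, 20)), 2) = Pow(Add(Add(-17, Mul(4, 12)), 20), 2) = Pow(Add(Add(-17, 48), 20), 2) = Pow(Add(31, 20), 2) = Pow(51, 2) = 2601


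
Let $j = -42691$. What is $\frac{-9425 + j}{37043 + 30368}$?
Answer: $- \frac{52116}{67411} \approx -0.77311$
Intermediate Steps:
$\frac{-9425 + j}{37043 + 30368} = \frac{-9425 - 42691}{37043 + 30368} = - \frac{52116}{67411}$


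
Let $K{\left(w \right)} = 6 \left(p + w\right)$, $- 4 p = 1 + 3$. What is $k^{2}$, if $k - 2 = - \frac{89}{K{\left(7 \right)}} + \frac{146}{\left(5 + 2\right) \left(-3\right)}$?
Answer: $\frac{3500641}{63504} \approx 55.125$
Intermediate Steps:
$p = -1$ ($p = - \frac{1 + 3}{4} = \left(- \frac{1}{4}\right) 4 = -1$)
$K{\left(w \right)} = -6 + 6 w$ ($K{\left(w \right)} = 6 \left(-1 + w\right) = -6 + 6 w$)
$k = - \frac{1871}{252}$ ($k = 2 - \left(- 146 \left(- \frac{1}{3 \left(5 + 2\right)}\right) + \frac{89}{-6 + 6 \cdot 7}\right) = 2 - \left(\frac{146}{21} + \frac{89}{-6 + 42}\right) = 2 + \left(- \frac{89}{36} + \frac{146}{-21}\right) = 2 + \left(\left(-89\right) \frac{1}{36} + 146 \left(- \frac{1}{21}\right)\right) = 2 - \frac{2375}{252} = - \frac{1871}{252} \approx -7.4246$)
$k^{2} = \left(- \frac{1871}{252}\right)^{2} = \frac{3500641}{63504}$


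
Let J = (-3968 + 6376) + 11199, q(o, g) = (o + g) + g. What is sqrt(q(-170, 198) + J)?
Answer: 3*sqrt(1537) ≈ 117.61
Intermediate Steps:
q(o, g) = o + 2*g (q(o, g) = (g + o) + g = o + 2*g)
J = 13607 (J = 2408 + 11199 = 13607)
sqrt(q(-170, 198) + J) = sqrt((-170 + 2*198) + 13607) = sqrt((-170 + 396) + 13607) = sqrt(226 + 13607) = sqrt(13833) = 3*sqrt(1537)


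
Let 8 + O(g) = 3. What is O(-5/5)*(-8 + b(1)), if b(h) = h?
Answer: 35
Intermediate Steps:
O(g) = -5 (O(g) = -8 + 3 = -5)
O(-5/5)*(-8 + b(1)) = -5*(-8 + 1) = -5*(-7) = 35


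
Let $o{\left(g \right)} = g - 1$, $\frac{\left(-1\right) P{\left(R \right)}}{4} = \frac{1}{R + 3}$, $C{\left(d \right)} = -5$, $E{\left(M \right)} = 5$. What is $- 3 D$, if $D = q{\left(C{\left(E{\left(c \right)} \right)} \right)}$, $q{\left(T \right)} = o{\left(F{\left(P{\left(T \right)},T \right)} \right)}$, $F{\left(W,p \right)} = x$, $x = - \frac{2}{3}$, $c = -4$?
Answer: $5$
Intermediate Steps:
$P{\left(R \right)} = - \frac{4}{3 + R}$ ($P{\left(R \right)} = - \frac{4}{R + 3} = - \frac{4}{3 + R}$)
$x = - \frac{2}{3}$ ($x = \left(-2\right) \frac{1}{3} = - \frac{2}{3} \approx -0.66667$)
$F{\left(W,p \right)} = - \frac{2}{3}$
$o{\left(g \right)} = -1 + g$ ($o{\left(g \right)} = g - 1 = -1 + g$)
$q{\left(T \right)} = - \frac{5}{3}$ ($q{\left(T \right)} = -1 - \frac{2}{3} = - \frac{5}{3}$)
$D = - \frac{5}{3} \approx -1.6667$
$- 3 D = \left(-3\right) \left(- \frac{5}{3}\right) = 5$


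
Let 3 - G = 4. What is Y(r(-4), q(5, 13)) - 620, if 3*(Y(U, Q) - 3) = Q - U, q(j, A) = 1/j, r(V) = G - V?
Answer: -9269/15 ≈ -617.93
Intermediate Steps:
G = -1 (G = 3 - 1*4 = 3 - 4 = -1)
r(V) = -1 - V
Y(U, Q) = 3 - U/3 + Q/3 (Y(U, Q) = 3 + (Q - U)/3 = 3 + (-U/3 + Q/3) = 3 - U/3 + Q/3)
Y(r(-4), q(5, 13)) - 620 = (3 - (-1 - 1*(-4))/3 + (1/3)/5) - 620 = (3 - (-1 + 4)/3 + (1/3)*(1/5)) - 620 = (3 - 1/3*3 + 1/15) - 620 = (3 - 1 + 1/15) - 620 = 31/15 - 620 = -9269/15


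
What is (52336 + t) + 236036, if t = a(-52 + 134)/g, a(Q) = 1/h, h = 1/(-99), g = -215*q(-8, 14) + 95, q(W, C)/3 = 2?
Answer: 344604639/1195 ≈ 2.8837e+5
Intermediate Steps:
q(W, C) = 6 (q(W, C) = 3*2 = 6)
g = -1195 (g = -215*6 + 95 = -1290 + 95 = -1195)
h = -1/99 ≈ -0.010101
a(Q) = -99 (a(Q) = 1/(-1/99) = -99)
t = 99/1195 (t = -99/(-1195) = -99*(-1/1195) = 99/1195 ≈ 0.082845)
(52336 + t) + 236036 = (52336 + 99/1195) + 236036 = 62541619/1195 + 236036 = 344604639/1195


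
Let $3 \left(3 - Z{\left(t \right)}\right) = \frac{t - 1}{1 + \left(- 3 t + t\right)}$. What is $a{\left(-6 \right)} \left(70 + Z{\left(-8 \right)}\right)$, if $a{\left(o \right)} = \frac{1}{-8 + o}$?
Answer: $- \frac{622}{119} \approx -5.2269$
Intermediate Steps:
$Z{\left(t \right)} = 3 - \frac{-1 + t}{3 \left(1 - 2 t\right)}$ ($Z{\left(t \right)} = 3 - \frac{\left(t - 1\right) \frac{1}{1 + \left(- 3 t + t\right)}}{3} = 3 - \frac{\left(-1 + t\right) \frac{1}{1 - 2 t}}{3} = 3 - \frac{\frac{1}{1 - 2 t} \left(-1 + t\right)}{3} = 3 - \frac{-1 + t}{3 \left(1 - 2 t\right)}$)
$a{\left(-6 \right)} \left(70 + Z{\left(-8 \right)}\right) = \frac{70 + \frac{-10 + 19 \left(-8\right)}{3 \left(-1 + 2 \left(-8\right)\right)}}{-8 - 6} = \frac{70 + \frac{-10 - 152}{3 \left(-1 - 16\right)}}{-14} = - \frac{70 + \frac{1}{3} \frac{1}{-17} \left(-162\right)}{14} = - \frac{70 + \frac{1}{3} \left(- \frac{1}{17}\right) \left(-162\right)}{14} = - \frac{70 + \frac{54}{17}}{14} = \left(- \frac{1}{14}\right) \frac{1244}{17} = - \frac{622}{119}$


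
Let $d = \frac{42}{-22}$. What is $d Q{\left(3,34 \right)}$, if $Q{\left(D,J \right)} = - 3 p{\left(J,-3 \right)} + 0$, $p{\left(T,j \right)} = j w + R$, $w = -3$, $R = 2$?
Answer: $63$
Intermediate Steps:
$p{\left(T,j \right)} = 2 - 3 j$ ($p{\left(T,j \right)} = j \left(-3\right) + 2 = - 3 j + 2 = 2 - 3 j$)
$Q{\left(D,J \right)} = -33$ ($Q{\left(D,J \right)} = - 3 \left(2 - -9\right) + 0 = - 3 \left(2 + 9\right) + 0 = \left(-3\right) 11 + 0 = -33 + 0 = -33$)
$d = - \frac{21}{11}$ ($d = 42 \left(- \frac{1}{22}\right) = - \frac{21}{11} \approx -1.9091$)
$d Q{\left(3,34 \right)} = \left(- \frac{21}{11}\right) \left(-33\right) = 63$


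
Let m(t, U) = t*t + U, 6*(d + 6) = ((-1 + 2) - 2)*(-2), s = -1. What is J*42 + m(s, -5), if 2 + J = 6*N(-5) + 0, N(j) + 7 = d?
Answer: -3280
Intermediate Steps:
d = -17/3 (d = -6 + (((-1 + 2) - 2)*(-2))/6 = -6 + ((1 - 2)*(-2))/6 = -6 + (-1*(-2))/6 = -6 + (1/6)*2 = -6 + 1/3 = -17/3 ≈ -5.6667)
N(j) = -38/3 (N(j) = -7 - 17/3 = -38/3)
m(t, U) = U + t**2 (m(t, U) = t**2 + U = U + t**2)
J = -78 (J = -2 + (6*(-38/3) + 0) = -2 + (-76 + 0) = -2 - 76 = -78)
J*42 + m(s, -5) = -78*42 + (-5 + (-1)**2) = -3276 + (-5 + 1) = -3276 - 4 = -3280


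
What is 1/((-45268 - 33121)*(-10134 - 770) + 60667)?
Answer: 1/854814323 ≈ 1.1698e-9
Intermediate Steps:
1/((-45268 - 33121)*(-10134 - 770) + 60667) = 1/(-78389*(-10904) + 60667) = 1/(854753656 + 60667) = 1/854814323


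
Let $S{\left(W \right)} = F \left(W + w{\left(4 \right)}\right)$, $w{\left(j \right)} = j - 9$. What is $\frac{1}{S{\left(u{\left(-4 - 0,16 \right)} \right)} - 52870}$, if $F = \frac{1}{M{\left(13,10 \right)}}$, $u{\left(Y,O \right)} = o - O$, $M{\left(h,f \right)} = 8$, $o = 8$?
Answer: $- \frac{8}{422973} \approx -1.8914 \cdot 10^{-5}$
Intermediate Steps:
$w{\left(j \right)} = -9 + j$ ($w{\left(j \right)} = j - 9 = -9 + j$)
$u{\left(Y,O \right)} = 8 - O$
$F = \frac{1}{8} \approx 0.125$
$S{\left(W \right)} = - \frac{5}{8} + \frac{W}{8}$ ($S{\left(W \right)} = \frac{W + \left(-9 + 4\right)}{8} = \frac{W - 5}{8} = \frac{-5 + W}{8} = - \frac{5}{8} + \frac{W}{8}$)
$\frac{1}{S{\left(u{\left(-4 - 0,16 \right)} \right)} - 52870} = \frac{1}{\left(- \frac{5}{8} + \frac{8 - 16}{8}\right) - 52870} = \frac{1}{\left(- \frac{5}{8} + \frac{1}{8} \left(-8\right)\right) - 52870} = \frac{1}{\left(- \frac{5}{8} - 1\right) - 52870} = \frac{1}{- \frac{13}{8} - 52870} = \frac{1}{- \frac{422973}{8}} = - \frac{8}{422973}$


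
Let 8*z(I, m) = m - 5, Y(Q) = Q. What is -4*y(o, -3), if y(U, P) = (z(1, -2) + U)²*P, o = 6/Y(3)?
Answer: 243/16 ≈ 15.188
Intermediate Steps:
o = 2 (o = 6/3 = 6*(⅓) = 2)
z(I, m) = -5/8 + m/8 (z(I, m) = (m - 5)/8 = (-5 + m)/8 = -5/8 + m/8)
y(U, P) = P*(-7/8 + U)² (y(U, P) = ((-5/8 + (⅛)*(-2)) + U)²*P = ((-5/8 - ¼) + U)²*P = (-7/8 + U)²*P = P*(-7/8 + U)²)
-4*y(o, -3) = -(-3)*(-7 + 8*2)²/16 = -(-3)*(-7 + 16)²/16 = -(-3)*9²/16 = -(-3)*81/16 = -4*(-243/64) = 243/16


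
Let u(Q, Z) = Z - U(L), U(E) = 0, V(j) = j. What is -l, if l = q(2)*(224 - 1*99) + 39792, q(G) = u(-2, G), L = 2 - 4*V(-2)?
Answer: -40042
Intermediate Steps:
L = 10 (L = 2 - 4*(-2) = 2 + 8 = 10)
u(Q, Z) = Z (u(Q, Z) = Z - 1*0 = Z + 0 = Z)
q(G) = G
l = 40042 (l = 2*(224 - 1*99) + 39792 = 2*(224 - 99) + 39792 = 2*125 + 39792 = 250 + 39792 = 40042)
-l = -1*40042 = -40042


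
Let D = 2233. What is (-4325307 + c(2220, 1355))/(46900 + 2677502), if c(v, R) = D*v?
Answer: 210651/908134 ≈ 0.23196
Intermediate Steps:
c(v, R) = 2233*v
(-4325307 + c(2220, 1355))/(46900 + 2677502) = (-4325307 + 2233*2220)/(46900 + 2677502) = (-4325307 + 4957260)/2724402 = 631953*(1/2724402) = 210651/908134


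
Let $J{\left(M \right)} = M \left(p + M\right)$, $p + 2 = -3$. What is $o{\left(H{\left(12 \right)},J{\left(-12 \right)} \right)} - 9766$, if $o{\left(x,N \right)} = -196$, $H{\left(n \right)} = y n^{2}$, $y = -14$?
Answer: $-9962$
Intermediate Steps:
$p = -5$ ($p = -2 - 3 = -5$)
$J{\left(M \right)} = M \left(-5 + M\right)$
$H{\left(n \right)} = - 14 n^{2}$
$o{\left(H{\left(12 \right)},J{\left(-12 \right)} \right)} - 9766 = -196 - 9766 = -9962$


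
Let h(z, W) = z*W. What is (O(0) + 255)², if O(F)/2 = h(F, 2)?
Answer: 65025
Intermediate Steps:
h(z, W) = W*z
O(F) = 4*F (O(F) = 2*(2*F) = 4*F)
(O(0) + 255)² = (4*0 + 255)² = (0 + 255)² = 255² = 65025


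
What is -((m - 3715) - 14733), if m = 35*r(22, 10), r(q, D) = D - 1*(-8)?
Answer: 17818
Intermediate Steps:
r(q, D) = 8 + D (r(q, D) = D + 8 = 8 + D)
m = 630 (m = 35*(8 + 10) = 35*18 = 630)
-((m - 3715) - 14733) = -((630 - 3715) - 14733) = -(-3085 - 14733) = -1*(-17818) = 17818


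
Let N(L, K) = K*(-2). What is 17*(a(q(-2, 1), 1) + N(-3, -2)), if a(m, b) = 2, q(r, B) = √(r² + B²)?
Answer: 102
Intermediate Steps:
q(r, B) = √(B² + r²)
N(L, K) = -2*K
17*(a(q(-2, 1), 1) + N(-3, -2)) = 17*(2 - 2*(-2)) = 17*(2 + 4) = 17*6 = 102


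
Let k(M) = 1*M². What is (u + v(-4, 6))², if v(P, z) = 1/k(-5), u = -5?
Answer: 15376/625 ≈ 24.602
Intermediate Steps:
k(M) = M²
v(P, z) = 1/25 (v(P, z) = 1/((-5)²) = 1/25)
(u + v(-4, 6))² = (-5 + 1/25)² = (-124/25)² = 15376/625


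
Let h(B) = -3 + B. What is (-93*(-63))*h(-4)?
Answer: -41013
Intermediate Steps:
(-93*(-63))*h(-4) = (-93*(-63))*(-3 - 4) = 5859*(-7) = -41013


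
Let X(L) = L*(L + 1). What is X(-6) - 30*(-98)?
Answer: 2970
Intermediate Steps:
X(L) = L*(1 + L)
X(-6) - 30*(-98) = -6*(1 - 6) - 30*(-98) = -6*(-5) + 2940 = 30 + 2940 = 2970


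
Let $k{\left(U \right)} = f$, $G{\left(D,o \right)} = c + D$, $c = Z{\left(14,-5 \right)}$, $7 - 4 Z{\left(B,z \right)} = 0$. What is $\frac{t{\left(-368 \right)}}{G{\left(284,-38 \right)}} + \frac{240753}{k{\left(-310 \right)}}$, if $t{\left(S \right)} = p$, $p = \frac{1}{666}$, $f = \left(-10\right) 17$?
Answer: $- \frac{91635165767}{64705230} \approx -1416.2$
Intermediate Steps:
$Z{\left(B,z \right)} = \frac{7}{4}$ ($Z{\left(B,z \right)} = \frac{7}{4} - 0 = \frac{7}{4} + 0 = \frac{7}{4}$)
$c = \frac{7}{4} \approx 1.75$
$G{\left(D,o \right)} = \frac{7}{4} + D$
$f = -170$
$k{\left(U \right)} = -170$
$p = \frac{1}{666} \approx 0.0015015$
$t{\left(S \right)} = \frac{1}{666}$
$\frac{t{\left(-368 \right)}}{G{\left(284,-38 \right)}} + \frac{240753}{k{\left(-310 \right)}} = \frac{1}{666 \left(\frac{7}{4} + 284\right)} + \frac{240753}{-170} = \frac{1}{666 \cdot \frac{1143}{4}} + 240753 \left(- \frac{1}{170}\right) = \frac{1}{666} \cdot \frac{4}{1143} - \frac{240753}{170} = \frac{2}{380619} - \frac{240753}{170} = - \frac{91635165767}{64705230}$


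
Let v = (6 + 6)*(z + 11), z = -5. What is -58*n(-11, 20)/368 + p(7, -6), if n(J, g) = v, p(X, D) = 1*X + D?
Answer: -238/23 ≈ -10.348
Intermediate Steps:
p(X, D) = D + X (p(X, D) = X + D = D + X)
v = 72 (v = (6 + 6)*(-5 + 11) = 12*6 = 72)
n(J, g) = 72
-58*n(-11, 20)/368 + p(7, -6) = -4176/368 + (-6 + 7) = -4176/368 + 1 = -58*9/46 + 1 = -261/23 + 1 = -238/23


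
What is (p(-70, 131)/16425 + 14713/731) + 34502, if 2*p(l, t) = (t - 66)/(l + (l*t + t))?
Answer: 1510257486678247/43747521030 ≈ 34522.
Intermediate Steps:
p(l, t) = (-66 + t)/(2*(l + t + l*t)) (p(l, t) = ((t - 66)/(l + (l*t + t)))/2 = ((-66 + t)/(l + (t + l*t)))/2 = ((-66 + t)/(l + t + l*t))/2 = (-66 + t)/(2*(l + t + l*t)))
(p(-70, 131)/16425 + 14713/731) + 34502 = (((-33 + (½)*131)/(-70 + 131 - 70*131))/16425 + 14713/731) + 34502 = (((-33 + 131/2)/(-70 + 131 - 9170))*(1/16425) + 14713*(1/731)) + 34502 = (((65/2)/(-9109))*(1/16425) + 14713/731) + 34502 = (-1/9109*65/2*(1/16425) + 14713/731) + 34502 = (-65/18218*1/16425 + 14713/731) + 34502 = (-13/59846130 + 14713/731) + 34502 = 880516101187/43747521030 + 34502 = 1510257486678247/43747521030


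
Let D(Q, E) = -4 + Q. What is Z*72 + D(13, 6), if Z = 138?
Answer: 9945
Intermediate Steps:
Z*72 + D(13, 6) = 138*72 + (-4 + 13) = 9936 + 9 = 9945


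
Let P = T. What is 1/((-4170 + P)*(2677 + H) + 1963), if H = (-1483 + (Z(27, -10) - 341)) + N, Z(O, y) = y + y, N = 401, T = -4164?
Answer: -1/10282193 ≈ -9.7256e-8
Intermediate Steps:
Z(O, y) = 2*y
P = -4164
H = -1443 (H = (-1483 + (2*(-10) - 341)) + 401 = (-1483 + (-20 - 341)) + 401 = (-1483 - 361) + 401 = -1844 + 401 = -1443)
1/((-4170 + P)*(2677 + H) + 1963) = 1/((-4170 - 4164)*(2677 - 1443) + 1963) = 1/(-8334*1234 + 1963) = 1/(-10284156 + 1963) = 1/(-10282193) = -1/10282193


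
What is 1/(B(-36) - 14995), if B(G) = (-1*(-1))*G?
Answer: -1/15031 ≈ -6.6529e-5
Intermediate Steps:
B(G) = G (B(G) = 1*G = G)
1/(B(-36) - 14995) = 1/(-36 - 14995) = 1/(-15031) = -1/15031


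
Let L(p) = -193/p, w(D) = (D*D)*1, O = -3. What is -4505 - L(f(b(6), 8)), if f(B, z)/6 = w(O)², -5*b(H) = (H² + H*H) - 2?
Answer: -2189237/486 ≈ -4504.6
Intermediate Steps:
b(H) = ⅖ - 2*H²/5 (b(H) = -((H² + H*H) - 2)/5 = -((H² + H²) - 2)/5 = -(2*H² - 2)/5 = -(-2 + 2*H²)/5 = ⅖ - 2*H²/5)
w(D) = D² (w(D) = D²*1 = D²)
f(B, z) = 486 (f(B, z) = 6*((-3)²)² = 6*9² = 6*81 = 486)
-4505 - L(f(b(6), 8)) = -4505 - (-193)/486 = -4505 - 1*(-193/486) = -4505 + 193/486 = -2189237/486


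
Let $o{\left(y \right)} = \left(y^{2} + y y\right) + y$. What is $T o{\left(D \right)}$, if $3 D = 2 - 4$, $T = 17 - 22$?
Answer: $- \frac{10}{9} \approx -1.1111$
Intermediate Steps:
$T = -5$ ($T = 17 - 22 = -5$)
$D = - \frac{2}{3}$ ($D = \frac{2 - 4}{3} = \frac{1}{3} \left(-2\right) = - \frac{2}{3} \approx -0.66667$)
$o{\left(y \right)} = y + 2 y^{2}$ ($o{\left(y \right)} = \left(y^{2} + y^{2}\right) + y = 2 y^{2} + y = y + 2 y^{2}$)
$T o{\left(D \right)} = - 5 \left(- \frac{2 \left(1 + 2 \left(- \frac{2}{3}\right)\right)}{3}\right) = - 5 \left(- \frac{2 \left(1 - \frac{4}{3}\right)}{3}\right) = - 5 \left(\left(- \frac{2}{3}\right) \left(- \frac{1}{3}\right)\right) = \left(-5\right) \frac{2}{9} = - \frac{10}{9}$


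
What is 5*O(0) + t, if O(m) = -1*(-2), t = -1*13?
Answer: -3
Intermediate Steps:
t = -13
O(m) = 2
5*O(0) + t = 5*2 - 13 = 10 - 13 = -3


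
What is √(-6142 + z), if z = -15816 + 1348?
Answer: 3*I*√2290 ≈ 143.56*I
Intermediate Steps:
z = -14468
√(-6142 + z) = √(-6142 - 14468) = √(-20610) = 3*I*√2290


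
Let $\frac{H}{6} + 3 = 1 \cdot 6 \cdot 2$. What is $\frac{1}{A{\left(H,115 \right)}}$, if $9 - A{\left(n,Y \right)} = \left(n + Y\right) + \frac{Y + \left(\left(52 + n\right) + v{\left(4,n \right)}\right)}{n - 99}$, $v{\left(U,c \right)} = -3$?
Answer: $- \frac{45}{6982} \approx -0.0064451$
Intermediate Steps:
$H = 54$ ($H = -18 + 6 \cdot 1 \cdot 6 \cdot 2 = -18 + 6 \cdot 6 \cdot 2 = -18 + 6 \cdot 12 = -18 + 72 = 54$)
$A{\left(n,Y \right)} = 9 - Y - n - \frac{49 + Y + n}{-99 + n}$ ($A{\left(n,Y \right)} = 9 - \left(\left(n + Y\right) + \frac{Y + \left(\left(52 + n\right) - 3\right)}{n - 99}\right) = 9 - \left(\left(Y + n\right) + \frac{Y + \left(49 + n\right)}{-99 + n}\right) = 9 - \left(\left(Y + n\right) + \frac{49 + Y + n}{-99 + n}\right) = 9 - \left(Y + n + \frac{49 + Y + n}{-99 + n}\right) = 9 - Y - n - \frac{49 + Y + n}{-99 + n}$)
$\frac{1}{A{\left(H,115 \right)}} = \frac{1}{\frac{1}{-99 + 54} \left(-940 - 54^{2} + 98 \cdot 115 + 107 \cdot 54 - 115 \cdot 54\right)} = \frac{1}{\frac{1}{-45} \left(-940 - 2916 + 11270 + 5778 - 6210\right)} = \frac{1}{\left(- \frac{1}{45}\right) \left(-940 - 2916 + 11270 + 5778 - 6210\right)} = \frac{1}{\left(- \frac{1}{45}\right) 6982} = \frac{1}{- \frac{6982}{45}} = - \frac{45}{6982}$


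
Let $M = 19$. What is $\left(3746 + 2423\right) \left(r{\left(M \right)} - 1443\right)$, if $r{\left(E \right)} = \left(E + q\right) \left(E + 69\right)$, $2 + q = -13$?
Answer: $-6730379$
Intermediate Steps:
$q = -15$ ($q = -2 - 13 = -15$)
$r{\left(E \right)} = \left(-15 + E\right) \left(69 + E\right)$ ($r{\left(E \right)} = \left(E - 15\right) \left(E + 69\right) = \left(-15 + E\right) \left(69 + E\right)$)
$\left(3746 + 2423\right) \left(r{\left(M \right)} - 1443\right) = \left(3746 + 2423\right) \left(\left(-1035 + 19^{2} + 54 \cdot 19\right) - 1443\right) = 6169 \left(\left(-1035 + 361 + 1026\right) - 1443\right) = 6169 \left(352 - 1443\right) = 6169 \left(-1091\right) = -6730379$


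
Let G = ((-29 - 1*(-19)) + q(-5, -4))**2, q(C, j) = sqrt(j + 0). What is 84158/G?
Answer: 126237/169 + 210395*I/676 ≈ 746.96 + 311.24*I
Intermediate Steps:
q(C, j) = sqrt(j)
G = (-10 + 2*I)**2 (G = ((-29 - 1*(-19)) + sqrt(-4))**2 = ((-29 + 19) + 2*I)**2 = (-10 + 2*I)**2 ≈ 96.0 - 40.0*I)
84158/G = 84158/(96 - 40*I) = 84158*((96 + 40*I)/10816) = 42079*(96 + 40*I)/5408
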